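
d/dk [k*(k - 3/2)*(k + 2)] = 3*k^2 + k - 3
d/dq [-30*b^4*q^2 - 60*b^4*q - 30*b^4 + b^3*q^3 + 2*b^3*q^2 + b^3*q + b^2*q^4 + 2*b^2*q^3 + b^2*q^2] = b^2*(-60*b^2*q - 60*b^2 + 3*b*q^2 + 4*b*q + b + 4*q^3 + 6*q^2 + 2*q)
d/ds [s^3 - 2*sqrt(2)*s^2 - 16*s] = 3*s^2 - 4*sqrt(2)*s - 16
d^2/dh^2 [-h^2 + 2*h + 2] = -2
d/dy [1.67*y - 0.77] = 1.67000000000000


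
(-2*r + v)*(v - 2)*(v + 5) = -2*r*v^2 - 6*r*v + 20*r + v^3 + 3*v^2 - 10*v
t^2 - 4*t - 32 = (t - 8)*(t + 4)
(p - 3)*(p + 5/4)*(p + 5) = p^3 + 13*p^2/4 - 25*p/2 - 75/4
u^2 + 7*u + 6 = (u + 1)*(u + 6)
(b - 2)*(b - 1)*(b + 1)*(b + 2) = b^4 - 5*b^2 + 4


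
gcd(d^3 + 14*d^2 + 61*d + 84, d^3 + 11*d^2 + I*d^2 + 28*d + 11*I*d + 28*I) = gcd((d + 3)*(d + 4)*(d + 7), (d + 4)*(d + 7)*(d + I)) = d^2 + 11*d + 28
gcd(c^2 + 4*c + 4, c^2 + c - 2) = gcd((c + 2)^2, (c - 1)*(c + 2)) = c + 2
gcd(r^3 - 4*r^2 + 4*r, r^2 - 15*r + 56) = 1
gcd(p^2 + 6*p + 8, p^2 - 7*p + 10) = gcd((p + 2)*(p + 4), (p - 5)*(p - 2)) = 1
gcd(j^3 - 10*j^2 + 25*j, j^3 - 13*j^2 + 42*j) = j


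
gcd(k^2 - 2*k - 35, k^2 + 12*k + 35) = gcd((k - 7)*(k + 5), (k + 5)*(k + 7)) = k + 5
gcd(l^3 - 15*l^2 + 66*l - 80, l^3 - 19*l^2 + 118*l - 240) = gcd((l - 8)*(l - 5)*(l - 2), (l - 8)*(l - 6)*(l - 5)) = l^2 - 13*l + 40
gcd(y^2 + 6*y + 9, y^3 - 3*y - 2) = 1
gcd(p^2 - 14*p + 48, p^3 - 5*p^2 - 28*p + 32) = p - 8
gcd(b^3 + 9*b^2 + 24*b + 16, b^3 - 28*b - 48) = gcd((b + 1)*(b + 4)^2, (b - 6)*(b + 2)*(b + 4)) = b + 4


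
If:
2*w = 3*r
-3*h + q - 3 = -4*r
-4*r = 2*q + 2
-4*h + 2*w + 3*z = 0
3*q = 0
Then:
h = -5/3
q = 0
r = -1/2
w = -3/4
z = -31/18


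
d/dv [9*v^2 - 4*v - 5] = 18*v - 4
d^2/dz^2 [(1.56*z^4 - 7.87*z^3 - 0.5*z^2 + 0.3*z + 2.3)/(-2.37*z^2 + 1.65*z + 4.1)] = (-17.524728*z^6 + 36.60228*z^5 + 65.46852*z^4 + 27.4836900000001*z^3 - 43.6021200000001*z^2 + 830.2425*z - 36.3527)/(13.312053*z^6 - 27.803655*z^5 - 49.730895*z^4 + 91.706175*z^3 + 86.03235*z^2 - 83.2095*z - 68.921)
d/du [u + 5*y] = 1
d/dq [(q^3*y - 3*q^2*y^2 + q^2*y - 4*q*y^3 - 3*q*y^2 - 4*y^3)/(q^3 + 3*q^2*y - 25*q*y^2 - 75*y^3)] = y*((3*q^2 + 6*q*y - 25*y^2)*(-q^3 + 3*q^2*y - q^2 + 4*q*y^2 + 3*q*y + 4*y^2) + (q^3 + 3*q^2*y - 25*q*y^2 - 75*y^3)*(3*q^2 - 6*q*y + 2*q - 4*y^2 - 3*y))/(q^3 + 3*q^2*y - 25*q*y^2 - 75*y^3)^2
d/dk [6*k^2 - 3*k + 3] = 12*k - 3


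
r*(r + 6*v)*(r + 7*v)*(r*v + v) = r^4*v + 13*r^3*v^2 + r^3*v + 42*r^2*v^3 + 13*r^2*v^2 + 42*r*v^3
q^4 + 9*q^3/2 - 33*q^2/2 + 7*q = q*(q - 2)*(q - 1/2)*(q + 7)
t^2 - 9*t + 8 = (t - 8)*(t - 1)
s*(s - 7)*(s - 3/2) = s^3 - 17*s^2/2 + 21*s/2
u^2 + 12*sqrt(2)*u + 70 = (u + 5*sqrt(2))*(u + 7*sqrt(2))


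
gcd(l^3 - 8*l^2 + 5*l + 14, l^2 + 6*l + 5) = l + 1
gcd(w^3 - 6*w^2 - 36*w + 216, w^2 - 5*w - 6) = w - 6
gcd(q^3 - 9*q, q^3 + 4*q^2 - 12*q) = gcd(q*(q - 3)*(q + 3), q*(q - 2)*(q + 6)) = q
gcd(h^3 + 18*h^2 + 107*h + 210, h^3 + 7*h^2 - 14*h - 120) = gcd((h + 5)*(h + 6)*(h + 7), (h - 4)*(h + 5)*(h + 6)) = h^2 + 11*h + 30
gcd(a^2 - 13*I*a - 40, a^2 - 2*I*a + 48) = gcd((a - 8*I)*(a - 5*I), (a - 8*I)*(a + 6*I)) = a - 8*I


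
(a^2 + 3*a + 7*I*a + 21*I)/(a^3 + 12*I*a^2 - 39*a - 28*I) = (a + 3)/(a^2 + 5*I*a - 4)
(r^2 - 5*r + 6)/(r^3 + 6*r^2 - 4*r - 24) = (r - 3)/(r^2 + 8*r + 12)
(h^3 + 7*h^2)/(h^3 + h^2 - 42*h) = h/(h - 6)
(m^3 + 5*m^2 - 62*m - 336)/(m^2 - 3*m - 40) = (m^2 + 13*m + 42)/(m + 5)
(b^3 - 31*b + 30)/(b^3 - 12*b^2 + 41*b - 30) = (b + 6)/(b - 6)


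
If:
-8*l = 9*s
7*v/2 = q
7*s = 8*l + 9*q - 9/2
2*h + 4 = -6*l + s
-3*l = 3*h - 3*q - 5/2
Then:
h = 79/7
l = -27/7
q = 277/42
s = 24/7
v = 277/147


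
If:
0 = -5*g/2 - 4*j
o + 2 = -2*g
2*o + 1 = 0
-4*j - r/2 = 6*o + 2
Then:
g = -3/4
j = 15/32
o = -1/2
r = -7/4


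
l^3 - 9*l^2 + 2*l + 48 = (l - 8)*(l - 3)*(l + 2)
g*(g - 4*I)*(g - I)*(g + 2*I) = g^4 - 3*I*g^3 + 6*g^2 - 8*I*g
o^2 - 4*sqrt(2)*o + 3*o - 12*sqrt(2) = (o + 3)*(o - 4*sqrt(2))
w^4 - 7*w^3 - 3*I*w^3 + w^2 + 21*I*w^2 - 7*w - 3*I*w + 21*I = (w - 7)*(w - 3*I)*(w - I)*(w + I)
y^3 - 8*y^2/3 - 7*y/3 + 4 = (y - 3)*(y - 1)*(y + 4/3)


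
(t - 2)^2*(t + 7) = t^3 + 3*t^2 - 24*t + 28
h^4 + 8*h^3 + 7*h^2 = h^2*(h + 1)*(h + 7)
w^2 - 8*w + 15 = (w - 5)*(w - 3)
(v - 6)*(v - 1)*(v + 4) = v^3 - 3*v^2 - 22*v + 24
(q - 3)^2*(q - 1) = q^3 - 7*q^2 + 15*q - 9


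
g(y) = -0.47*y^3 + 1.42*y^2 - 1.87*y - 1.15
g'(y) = -1.41*y^2 + 2.84*y - 1.87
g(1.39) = -2.27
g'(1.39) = -0.65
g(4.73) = -27.96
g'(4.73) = -19.98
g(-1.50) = 6.44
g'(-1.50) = -9.30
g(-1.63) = 7.71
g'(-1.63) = -10.25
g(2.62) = -4.75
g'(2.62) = -4.11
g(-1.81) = 9.67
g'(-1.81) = -11.63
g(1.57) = -2.40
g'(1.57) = -0.89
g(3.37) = -9.31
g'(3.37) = -8.31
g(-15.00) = 1932.65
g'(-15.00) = -361.72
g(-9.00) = 473.33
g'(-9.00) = -141.64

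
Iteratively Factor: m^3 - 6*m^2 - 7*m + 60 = (m - 5)*(m^2 - m - 12) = (m - 5)*(m - 4)*(m + 3)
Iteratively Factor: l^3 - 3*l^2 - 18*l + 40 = (l + 4)*(l^2 - 7*l + 10) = (l - 2)*(l + 4)*(l - 5)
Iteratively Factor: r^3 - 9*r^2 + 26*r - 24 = (r - 3)*(r^2 - 6*r + 8) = (r - 4)*(r - 3)*(r - 2)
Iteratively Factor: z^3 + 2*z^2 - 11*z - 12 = (z - 3)*(z^2 + 5*z + 4) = (z - 3)*(z + 1)*(z + 4)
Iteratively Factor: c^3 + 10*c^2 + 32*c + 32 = (c + 4)*(c^2 + 6*c + 8) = (c + 4)^2*(c + 2)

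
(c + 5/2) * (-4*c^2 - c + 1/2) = -4*c^3 - 11*c^2 - 2*c + 5/4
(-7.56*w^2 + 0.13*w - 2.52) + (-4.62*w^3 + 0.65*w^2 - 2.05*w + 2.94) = -4.62*w^3 - 6.91*w^2 - 1.92*w + 0.42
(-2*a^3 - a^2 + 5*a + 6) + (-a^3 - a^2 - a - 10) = -3*a^3 - 2*a^2 + 4*a - 4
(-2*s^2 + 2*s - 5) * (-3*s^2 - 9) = 6*s^4 - 6*s^3 + 33*s^2 - 18*s + 45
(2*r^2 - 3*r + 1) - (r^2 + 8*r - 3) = r^2 - 11*r + 4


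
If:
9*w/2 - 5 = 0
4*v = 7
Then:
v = 7/4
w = 10/9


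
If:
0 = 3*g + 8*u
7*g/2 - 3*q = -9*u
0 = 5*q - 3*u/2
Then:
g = 0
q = 0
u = 0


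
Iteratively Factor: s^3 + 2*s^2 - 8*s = (s)*(s^2 + 2*s - 8) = s*(s + 4)*(s - 2)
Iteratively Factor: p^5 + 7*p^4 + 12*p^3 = (p)*(p^4 + 7*p^3 + 12*p^2) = p^2*(p^3 + 7*p^2 + 12*p) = p^2*(p + 3)*(p^2 + 4*p) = p^3*(p + 3)*(p + 4)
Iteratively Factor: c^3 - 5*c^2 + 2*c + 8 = (c - 2)*(c^2 - 3*c - 4) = (c - 4)*(c - 2)*(c + 1)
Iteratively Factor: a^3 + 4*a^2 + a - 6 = (a + 2)*(a^2 + 2*a - 3) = (a - 1)*(a + 2)*(a + 3)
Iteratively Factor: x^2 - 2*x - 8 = (x + 2)*(x - 4)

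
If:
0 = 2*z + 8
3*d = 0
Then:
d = 0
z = -4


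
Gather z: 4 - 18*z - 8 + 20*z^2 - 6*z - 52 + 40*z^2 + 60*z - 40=60*z^2 + 36*z - 96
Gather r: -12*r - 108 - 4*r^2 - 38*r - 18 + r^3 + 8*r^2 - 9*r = r^3 + 4*r^2 - 59*r - 126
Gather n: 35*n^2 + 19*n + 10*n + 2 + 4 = 35*n^2 + 29*n + 6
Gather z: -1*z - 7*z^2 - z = -7*z^2 - 2*z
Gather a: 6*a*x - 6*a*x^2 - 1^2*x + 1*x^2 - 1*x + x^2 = a*(-6*x^2 + 6*x) + 2*x^2 - 2*x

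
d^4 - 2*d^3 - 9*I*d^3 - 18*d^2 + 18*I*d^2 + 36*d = d*(d - 2)*(d - 6*I)*(d - 3*I)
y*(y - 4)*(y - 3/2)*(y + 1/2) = y^4 - 5*y^3 + 13*y^2/4 + 3*y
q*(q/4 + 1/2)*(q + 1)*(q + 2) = q^4/4 + 5*q^3/4 + 2*q^2 + q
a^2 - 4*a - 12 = (a - 6)*(a + 2)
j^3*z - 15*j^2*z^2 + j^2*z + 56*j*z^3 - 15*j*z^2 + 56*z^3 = (j - 8*z)*(j - 7*z)*(j*z + z)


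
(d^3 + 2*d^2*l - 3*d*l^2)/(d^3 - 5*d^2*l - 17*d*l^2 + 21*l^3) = d/(d - 7*l)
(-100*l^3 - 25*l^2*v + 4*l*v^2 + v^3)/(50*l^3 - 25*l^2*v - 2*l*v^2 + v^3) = (4*l + v)/(-2*l + v)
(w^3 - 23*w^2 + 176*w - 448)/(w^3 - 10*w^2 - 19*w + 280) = (w - 8)/(w + 5)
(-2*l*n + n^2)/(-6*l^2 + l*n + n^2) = n/(3*l + n)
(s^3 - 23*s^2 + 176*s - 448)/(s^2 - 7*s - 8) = (s^2 - 15*s + 56)/(s + 1)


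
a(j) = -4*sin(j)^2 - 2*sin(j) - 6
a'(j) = -8*sin(j)*cos(j) - 2*cos(j) = -2*(4*sin(j) + 1)*cos(j)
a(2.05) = -10.92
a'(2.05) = 4.20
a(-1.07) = -7.32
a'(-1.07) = 2.41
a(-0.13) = -5.81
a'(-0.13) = -0.95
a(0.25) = -6.74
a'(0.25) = -3.86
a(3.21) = -5.88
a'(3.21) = 1.45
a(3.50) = -5.79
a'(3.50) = -0.76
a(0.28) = -6.86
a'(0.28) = -4.05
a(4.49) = -7.85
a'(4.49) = -1.28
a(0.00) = -6.00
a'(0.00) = -2.00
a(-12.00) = -8.22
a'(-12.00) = -5.31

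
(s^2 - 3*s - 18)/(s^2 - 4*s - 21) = (s - 6)/(s - 7)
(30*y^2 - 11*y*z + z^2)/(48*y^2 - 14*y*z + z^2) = (5*y - z)/(8*y - z)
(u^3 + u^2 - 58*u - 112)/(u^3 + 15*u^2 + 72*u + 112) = (u^2 - 6*u - 16)/(u^2 + 8*u + 16)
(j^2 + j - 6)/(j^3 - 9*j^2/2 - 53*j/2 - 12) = 2*(j - 2)/(2*j^2 - 15*j - 8)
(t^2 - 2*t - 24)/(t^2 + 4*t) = (t - 6)/t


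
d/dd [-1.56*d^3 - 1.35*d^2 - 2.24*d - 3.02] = -4.68*d^2 - 2.7*d - 2.24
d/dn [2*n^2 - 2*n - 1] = 4*n - 2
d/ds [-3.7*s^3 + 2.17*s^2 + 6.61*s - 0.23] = -11.1*s^2 + 4.34*s + 6.61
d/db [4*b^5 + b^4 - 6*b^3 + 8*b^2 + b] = 20*b^4 + 4*b^3 - 18*b^2 + 16*b + 1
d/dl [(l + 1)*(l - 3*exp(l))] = l - (l + 1)*(3*exp(l) - 1) - 3*exp(l)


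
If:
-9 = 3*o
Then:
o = -3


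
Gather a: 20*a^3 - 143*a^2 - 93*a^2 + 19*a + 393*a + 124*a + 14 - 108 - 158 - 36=20*a^3 - 236*a^2 + 536*a - 288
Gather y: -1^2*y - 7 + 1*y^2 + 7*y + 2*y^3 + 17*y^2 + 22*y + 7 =2*y^3 + 18*y^2 + 28*y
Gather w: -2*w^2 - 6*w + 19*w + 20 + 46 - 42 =-2*w^2 + 13*w + 24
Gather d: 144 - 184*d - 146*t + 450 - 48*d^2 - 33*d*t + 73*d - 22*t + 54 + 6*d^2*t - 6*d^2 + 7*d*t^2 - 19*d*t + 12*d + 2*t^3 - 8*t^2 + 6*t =d^2*(6*t - 54) + d*(7*t^2 - 52*t - 99) + 2*t^3 - 8*t^2 - 162*t + 648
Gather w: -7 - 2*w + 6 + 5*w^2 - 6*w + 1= 5*w^2 - 8*w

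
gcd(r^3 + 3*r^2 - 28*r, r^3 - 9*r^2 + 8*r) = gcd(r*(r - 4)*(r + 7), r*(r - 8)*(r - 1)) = r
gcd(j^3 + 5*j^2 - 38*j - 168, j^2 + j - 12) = j + 4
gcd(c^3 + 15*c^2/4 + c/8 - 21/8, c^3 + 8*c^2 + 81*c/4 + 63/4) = c + 7/2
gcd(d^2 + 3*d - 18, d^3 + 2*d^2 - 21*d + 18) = d^2 + 3*d - 18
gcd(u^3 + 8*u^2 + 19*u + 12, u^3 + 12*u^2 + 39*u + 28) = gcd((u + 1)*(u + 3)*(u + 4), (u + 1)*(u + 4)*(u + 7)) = u^2 + 5*u + 4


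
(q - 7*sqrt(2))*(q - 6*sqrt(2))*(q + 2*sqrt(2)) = q^3 - 11*sqrt(2)*q^2 + 32*q + 168*sqrt(2)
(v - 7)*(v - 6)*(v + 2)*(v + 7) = v^4 - 4*v^3 - 61*v^2 + 196*v + 588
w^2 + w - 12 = (w - 3)*(w + 4)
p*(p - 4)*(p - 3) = p^3 - 7*p^2 + 12*p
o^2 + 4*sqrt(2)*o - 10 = (o - sqrt(2))*(o + 5*sqrt(2))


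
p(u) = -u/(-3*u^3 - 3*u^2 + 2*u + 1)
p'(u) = -u*(9*u^2 + 6*u - 2)/(-3*u^3 - 3*u^2 + 2*u + 1)^2 - 1/(-3*u^3 - 3*u^2 + 2*u + 1)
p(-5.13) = 0.02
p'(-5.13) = 0.01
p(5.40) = 0.01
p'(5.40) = -0.00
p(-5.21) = 0.02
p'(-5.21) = 0.01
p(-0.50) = -1.33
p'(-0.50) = -7.11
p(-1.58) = 0.72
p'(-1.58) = 3.18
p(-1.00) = -1.00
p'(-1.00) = 2.00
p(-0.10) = 0.13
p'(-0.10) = -1.71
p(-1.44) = 1.68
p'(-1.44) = 14.56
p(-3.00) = 0.06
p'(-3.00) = 0.06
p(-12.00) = 0.00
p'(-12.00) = 0.00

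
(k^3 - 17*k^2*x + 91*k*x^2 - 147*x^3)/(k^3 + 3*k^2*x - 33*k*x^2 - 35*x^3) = (k^3 - 17*k^2*x + 91*k*x^2 - 147*x^3)/(k^3 + 3*k^2*x - 33*k*x^2 - 35*x^3)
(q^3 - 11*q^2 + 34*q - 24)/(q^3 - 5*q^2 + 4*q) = (q - 6)/q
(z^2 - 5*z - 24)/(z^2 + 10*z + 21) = (z - 8)/(z + 7)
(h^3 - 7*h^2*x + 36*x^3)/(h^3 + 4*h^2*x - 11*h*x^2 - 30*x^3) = (h - 6*x)/(h + 5*x)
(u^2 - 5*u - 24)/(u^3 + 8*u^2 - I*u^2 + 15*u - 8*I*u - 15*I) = (u - 8)/(u^2 + u*(5 - I) - 5*I)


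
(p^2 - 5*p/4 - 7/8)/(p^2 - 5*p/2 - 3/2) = (p - 7/4)/(p - 3)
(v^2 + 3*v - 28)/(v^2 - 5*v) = (v^2 + 3*v - 28)/(v*(v - 5))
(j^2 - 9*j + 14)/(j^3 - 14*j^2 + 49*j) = (j - 2)/(j*(j - 7))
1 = 1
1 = 1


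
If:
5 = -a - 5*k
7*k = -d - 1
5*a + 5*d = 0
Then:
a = -5/2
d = 5/2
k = -1/2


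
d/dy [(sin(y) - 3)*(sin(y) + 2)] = sin(2*y) - cos(y)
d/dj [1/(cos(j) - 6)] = sin(j)/(cos(j) - 6)^2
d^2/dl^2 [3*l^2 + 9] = 6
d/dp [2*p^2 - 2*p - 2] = 4*p - 2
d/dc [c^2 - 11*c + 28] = 2*c - 11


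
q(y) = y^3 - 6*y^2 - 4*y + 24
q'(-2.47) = 43.94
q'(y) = 3*y^2 - 12*y - 4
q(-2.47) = -17.79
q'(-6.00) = 176.00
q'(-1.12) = 13.20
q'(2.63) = -14.81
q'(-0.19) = -1.61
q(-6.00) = -384.00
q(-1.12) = 19.55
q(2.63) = -9.83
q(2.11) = -1.76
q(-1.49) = 13.33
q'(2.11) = -15.96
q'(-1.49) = 20.54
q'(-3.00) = 59.00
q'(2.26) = -15.80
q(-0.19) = 24.54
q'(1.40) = -14.92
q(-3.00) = -45.00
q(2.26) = -4.14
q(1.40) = 9.38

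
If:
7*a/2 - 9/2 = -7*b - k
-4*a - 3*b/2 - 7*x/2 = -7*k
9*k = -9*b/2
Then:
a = -91*x/34 - 45/17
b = 49*x/34 + 36/17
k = -49*x/68 - 18/17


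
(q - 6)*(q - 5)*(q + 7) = q^3 - 4*q^2 - 47*q + 210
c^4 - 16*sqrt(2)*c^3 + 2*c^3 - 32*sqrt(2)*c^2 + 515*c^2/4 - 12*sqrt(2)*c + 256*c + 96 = (c + 1/2)*(c + 3/2)*(c - 8*sqrt(2))^2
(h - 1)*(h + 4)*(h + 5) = h^3 + 8*h^2 + 11*h - 20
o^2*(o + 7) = o^3 + 7*o^2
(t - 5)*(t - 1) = t^2 - 6*t + 5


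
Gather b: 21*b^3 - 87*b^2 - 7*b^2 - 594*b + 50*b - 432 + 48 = 21*b^3 - 94*b^2 - 544*b - 384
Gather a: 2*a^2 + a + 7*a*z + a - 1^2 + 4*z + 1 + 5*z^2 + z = 2*a^2 + a*(7*z + 2) + 5*z^2 + 5*z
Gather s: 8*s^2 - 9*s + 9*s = 8*s^2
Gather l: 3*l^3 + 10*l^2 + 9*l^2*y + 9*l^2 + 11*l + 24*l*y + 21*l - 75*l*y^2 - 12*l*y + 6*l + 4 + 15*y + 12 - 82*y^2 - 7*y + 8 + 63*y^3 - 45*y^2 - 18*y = 3*l^3 + l^2*(9*y + 19) + l*(-75*y^2 + 12*y + 38) + 63*y^3 - 127*y^2 - 10*y + 24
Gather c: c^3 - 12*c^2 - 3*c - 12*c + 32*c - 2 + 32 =c^3 - 12*c^2 + 17*c + 30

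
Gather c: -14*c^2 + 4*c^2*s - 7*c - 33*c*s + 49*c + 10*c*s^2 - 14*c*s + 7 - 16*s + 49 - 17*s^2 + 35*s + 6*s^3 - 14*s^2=c^2*(4*s - 14) + c*(10*s^2 - 47*s + 42) + 6*s^3 - 31*s^2 + 19*s + 56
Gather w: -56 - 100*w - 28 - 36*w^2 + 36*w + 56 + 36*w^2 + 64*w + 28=0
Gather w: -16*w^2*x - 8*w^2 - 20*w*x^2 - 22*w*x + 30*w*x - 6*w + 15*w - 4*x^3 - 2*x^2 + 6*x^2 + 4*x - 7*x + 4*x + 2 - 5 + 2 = w^2*(-16*x - 8) + w*(-20*x^2 + 8*x + 9) - 4*x^3 + 4*x^2 + x - 1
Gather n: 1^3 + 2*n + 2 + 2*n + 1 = 4*n + 4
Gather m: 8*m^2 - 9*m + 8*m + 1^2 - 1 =8*m^2 - m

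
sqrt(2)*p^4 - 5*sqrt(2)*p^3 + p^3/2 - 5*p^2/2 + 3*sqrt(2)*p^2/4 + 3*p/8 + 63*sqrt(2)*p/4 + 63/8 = (p - 7/2)*(p - 3)*(p + 3/2)*(sqrt(2)*p + 1/2)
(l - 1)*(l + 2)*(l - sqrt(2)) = l^3 - sqrt(2)*l^2 + l^2 - 2*l - sqrt(2)*l + 2*sqrt(2)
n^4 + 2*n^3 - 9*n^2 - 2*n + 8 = (n - 2)*(n - 1)*(n + 1)*(n + 4)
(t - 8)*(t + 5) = t^2 - 3*t - 40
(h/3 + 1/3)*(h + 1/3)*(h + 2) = h^3/3 + 10*h^2/9 + h + 2/9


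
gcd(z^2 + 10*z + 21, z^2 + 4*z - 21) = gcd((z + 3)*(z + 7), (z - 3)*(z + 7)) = z + 7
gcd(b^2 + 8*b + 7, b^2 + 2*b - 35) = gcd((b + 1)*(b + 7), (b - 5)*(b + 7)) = b + 7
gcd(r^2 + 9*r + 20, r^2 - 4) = 1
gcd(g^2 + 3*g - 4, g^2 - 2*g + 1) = g - 1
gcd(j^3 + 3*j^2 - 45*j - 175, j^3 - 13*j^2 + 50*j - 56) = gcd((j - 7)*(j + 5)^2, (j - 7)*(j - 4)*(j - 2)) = j - 7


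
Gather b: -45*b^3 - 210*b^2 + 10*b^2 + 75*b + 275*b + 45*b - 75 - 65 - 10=-45*b^3 - 200*b^2 + 395*b - 150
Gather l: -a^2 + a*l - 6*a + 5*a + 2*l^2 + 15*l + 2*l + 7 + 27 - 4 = -a^2 - a + 2*l^2 + l*(a + 17) + 30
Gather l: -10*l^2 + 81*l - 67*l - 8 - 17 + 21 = -10*l^2 + 14*l - 4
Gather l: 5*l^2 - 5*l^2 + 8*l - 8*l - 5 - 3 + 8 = 0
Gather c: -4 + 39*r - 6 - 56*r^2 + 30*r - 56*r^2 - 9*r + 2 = -112*r^2 + 60*r - 8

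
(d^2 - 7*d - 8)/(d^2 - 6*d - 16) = (d + 1)/(d + 2)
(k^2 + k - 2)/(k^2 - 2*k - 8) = (k - 1)/(k - 4)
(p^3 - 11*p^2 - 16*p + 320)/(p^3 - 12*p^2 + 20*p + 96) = (p^2 - 3*p - 40)/(p^2 - 4*p - 12)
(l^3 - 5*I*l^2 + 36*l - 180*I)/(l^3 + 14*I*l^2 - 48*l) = (l^2 - 11*I*l - 30)/(l*(l + 8*I))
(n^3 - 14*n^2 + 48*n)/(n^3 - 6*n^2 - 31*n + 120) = n*(n - 6)/(n^2 + 2*n - 15)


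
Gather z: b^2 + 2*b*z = b^2 + 2*b*z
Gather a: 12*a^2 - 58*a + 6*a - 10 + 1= 12*a^2 - 52*a - 9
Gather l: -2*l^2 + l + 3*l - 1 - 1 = -2*l^2 + 4*l - 2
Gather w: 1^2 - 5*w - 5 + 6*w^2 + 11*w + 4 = 6*w^2 + 6*w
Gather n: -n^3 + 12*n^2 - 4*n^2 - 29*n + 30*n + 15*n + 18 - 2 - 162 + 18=-n^3 + 8*n^2 + 16*n - 128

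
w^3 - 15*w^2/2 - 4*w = w*(w - 8)*(w + 1/2)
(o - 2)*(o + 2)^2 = o^3 + 2*o^2 - 4*o - 8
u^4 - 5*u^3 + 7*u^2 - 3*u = u*(u - 3)*(u - 1)^2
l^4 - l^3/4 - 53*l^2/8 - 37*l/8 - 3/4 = (l - 3)*(l + 1/4)*(l + 1/2)*(l + 2)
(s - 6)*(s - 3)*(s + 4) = s^3 - 5*s^2 - 18*s + 72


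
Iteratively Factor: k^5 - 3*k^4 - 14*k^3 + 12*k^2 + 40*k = (k - 5)*(k^4 + 2*k^3 - 4*k^2 - 8*k) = (k - 5)*(k + 2)*(k^3 - 4*k) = (k - 5)*(k - 2)*(k + 2)*(k^2 + 2*k) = k*(k - 5)*(k - 2)*(k + 2)*(k + 2)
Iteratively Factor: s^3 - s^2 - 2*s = (s)*(s^2 - s - 2) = s*(s - 2)*(s + 1)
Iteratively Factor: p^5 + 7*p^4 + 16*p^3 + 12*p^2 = (p + 2)*(p^4 + 5*p^3 + 6*p^2) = p*(p + 2)*(p^3 + 5*p^2 + 6*p) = p^2*(p + 2)*(p^2 + 5*p + 6) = p^2*(p + 2)*(p + 3)*(p + 2)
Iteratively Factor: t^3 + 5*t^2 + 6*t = (t + 2)*(t^2 + 3*t) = t*(t + 2)*(t + 3)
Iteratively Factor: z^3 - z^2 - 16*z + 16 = (z - 4)*(z^2 + 3*z - 4) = (z - 4)*(z - 1)*(z + 4)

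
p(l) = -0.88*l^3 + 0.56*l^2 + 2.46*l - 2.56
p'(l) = -2.64*l^2 + 1.12*l + 2.46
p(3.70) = -30.37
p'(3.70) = -29.54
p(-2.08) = 2.67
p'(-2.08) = -11.29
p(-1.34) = -2.73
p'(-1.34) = -3.78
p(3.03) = -14.44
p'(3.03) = -18.38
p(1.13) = -0.33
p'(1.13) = 0.35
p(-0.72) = -3.71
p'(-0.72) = 0.29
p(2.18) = -3.65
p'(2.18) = -7.64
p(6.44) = -198.53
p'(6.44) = -99.82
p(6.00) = -157.72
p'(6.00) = -85.86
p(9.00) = -576.58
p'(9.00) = -201.30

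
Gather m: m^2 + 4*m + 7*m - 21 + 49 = m^2 + 11*m + 28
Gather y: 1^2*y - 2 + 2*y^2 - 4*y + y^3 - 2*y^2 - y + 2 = y^3 - 4*y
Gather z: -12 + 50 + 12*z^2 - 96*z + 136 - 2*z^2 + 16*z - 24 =10*z^2 - 80*z + 150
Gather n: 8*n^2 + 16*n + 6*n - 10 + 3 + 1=8*n^2 + 22*n - 6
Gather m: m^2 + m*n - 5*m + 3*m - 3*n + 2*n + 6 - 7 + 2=m^2 + m*(n - 2) - n + 1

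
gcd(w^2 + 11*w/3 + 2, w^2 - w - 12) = w + 3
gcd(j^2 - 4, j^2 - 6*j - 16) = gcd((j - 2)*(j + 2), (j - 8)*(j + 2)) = j + 2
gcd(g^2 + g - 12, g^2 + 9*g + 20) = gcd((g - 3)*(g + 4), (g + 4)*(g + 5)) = g + 4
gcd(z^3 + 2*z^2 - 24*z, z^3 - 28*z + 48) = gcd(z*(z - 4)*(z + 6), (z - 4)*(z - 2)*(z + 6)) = z^2 + 2*z - 24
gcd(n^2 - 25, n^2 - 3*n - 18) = 1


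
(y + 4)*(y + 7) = y^2 + 11*y + 28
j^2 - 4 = (j - 2)*(j + 2)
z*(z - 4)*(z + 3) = z^3 - z^2 - 12*z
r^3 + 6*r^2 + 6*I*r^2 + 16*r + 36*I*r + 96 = (r + 6)*(r - 2*I)*(r + 8*I)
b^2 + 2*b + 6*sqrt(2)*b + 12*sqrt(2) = (b + 2)*(b + 6*sqrt(2))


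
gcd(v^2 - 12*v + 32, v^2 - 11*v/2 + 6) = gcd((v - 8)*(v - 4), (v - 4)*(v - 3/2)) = v - 4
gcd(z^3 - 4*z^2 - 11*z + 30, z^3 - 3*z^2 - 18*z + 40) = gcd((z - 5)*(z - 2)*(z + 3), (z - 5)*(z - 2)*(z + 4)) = z^2 - 7*z + 10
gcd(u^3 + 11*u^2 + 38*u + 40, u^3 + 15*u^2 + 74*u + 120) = u^2 + 9*u + 20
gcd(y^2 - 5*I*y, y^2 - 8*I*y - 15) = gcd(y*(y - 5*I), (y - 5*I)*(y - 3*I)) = y - 5*I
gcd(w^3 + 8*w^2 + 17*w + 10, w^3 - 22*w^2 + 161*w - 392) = 1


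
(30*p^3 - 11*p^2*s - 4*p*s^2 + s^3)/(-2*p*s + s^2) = -15*p^2/s - 2*p + s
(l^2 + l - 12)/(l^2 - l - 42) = (-l^2 - l + 12)/(-l^2 + l + 42)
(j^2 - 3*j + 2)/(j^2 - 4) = (j - 1)/(j + 2)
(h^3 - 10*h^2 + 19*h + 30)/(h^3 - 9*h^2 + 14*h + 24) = (h - 5)/(h - 4)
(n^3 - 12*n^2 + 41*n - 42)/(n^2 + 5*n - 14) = (n^2 - 10*n + 21)/(n + 7)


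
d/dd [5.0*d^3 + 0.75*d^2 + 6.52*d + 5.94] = 15.0*d^2 + 1.5*d + 6.52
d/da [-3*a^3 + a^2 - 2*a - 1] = -9*a^2 + 2*a - 2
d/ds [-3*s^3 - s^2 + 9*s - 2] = -9*s^2 - 2*s + 9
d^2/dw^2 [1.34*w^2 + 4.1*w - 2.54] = 2.68000000000000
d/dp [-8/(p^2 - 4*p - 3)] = 16*(p - 2)/(-p^2 + 4*p + 3)^2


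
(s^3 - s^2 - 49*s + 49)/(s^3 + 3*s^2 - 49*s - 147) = (s - 1)/(s + 3)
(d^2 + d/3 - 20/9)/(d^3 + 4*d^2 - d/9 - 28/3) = (3*d + 5)/(3*d^2 + 16*d + 21)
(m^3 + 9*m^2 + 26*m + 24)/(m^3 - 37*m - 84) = (m + 2)/(m - 7)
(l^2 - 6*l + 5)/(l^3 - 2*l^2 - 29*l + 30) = (l - 5)/(l^2 - l - 30)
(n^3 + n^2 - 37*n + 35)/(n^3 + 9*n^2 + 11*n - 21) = (n - 5)/(n + 3)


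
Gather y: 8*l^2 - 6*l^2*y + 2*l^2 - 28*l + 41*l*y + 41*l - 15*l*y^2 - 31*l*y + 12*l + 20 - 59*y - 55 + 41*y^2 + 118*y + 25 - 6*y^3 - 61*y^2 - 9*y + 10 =10*l^2 + 25*l - 6*y^3 + y^2*(-15*l - 20) + y*(-6*l^2 + 10*l + 50)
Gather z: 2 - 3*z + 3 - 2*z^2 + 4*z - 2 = -2*z^2 + z + 3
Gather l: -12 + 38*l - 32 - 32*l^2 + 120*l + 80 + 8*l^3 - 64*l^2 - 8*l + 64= 8*l^3 - 96*l^2 + 150*l + 100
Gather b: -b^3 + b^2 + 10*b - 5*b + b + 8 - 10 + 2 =-b^3 + b^2 + 6*b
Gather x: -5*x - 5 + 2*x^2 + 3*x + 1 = 2*x^2 - 2*x - 4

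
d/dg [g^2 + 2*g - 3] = 2*g + 2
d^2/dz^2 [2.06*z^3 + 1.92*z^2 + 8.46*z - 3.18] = 12.36*z + 3.84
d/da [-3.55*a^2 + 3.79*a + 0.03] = 3.79 - 7.1*a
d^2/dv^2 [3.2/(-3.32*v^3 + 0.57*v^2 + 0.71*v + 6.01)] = ((63.744*v - 3.648)*(-3.32*v^3 + 0.57*v^2 + 0.71*v + 6.01) + 3.2*(-19.92*v^2 + 2.28*v + 1.42)*(-9.96*v^2 + 1.14*v + 0.71))/(-3.32*v^3 + 0.57*v^2 + 0.71*v + 6.01)^3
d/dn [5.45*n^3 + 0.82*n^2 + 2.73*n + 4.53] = 16.35*n^2 + 1.64*n + 2.73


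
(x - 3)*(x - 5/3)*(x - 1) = x^3 - 17*x^2/3 + 29*x/3 - 5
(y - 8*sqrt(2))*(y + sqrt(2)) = y^2 - 7*sqrt(2)*y - 16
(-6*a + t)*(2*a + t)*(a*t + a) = -12*a^3*t - 12*a^3 - 4*a^2*t^2 - 4*a^2*t + a*t^3 + a*t^2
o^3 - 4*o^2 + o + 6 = (o - 3)*(o - 2)*(o + 1)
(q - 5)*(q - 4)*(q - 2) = q^3 - 11*q^2 + 38*q - 40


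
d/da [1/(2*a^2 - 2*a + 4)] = (1/2 - a)/(a^2 - a + 2)^2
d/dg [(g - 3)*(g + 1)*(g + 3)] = 3*g^2 + 2*g - 9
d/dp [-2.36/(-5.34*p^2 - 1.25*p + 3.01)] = (-25.2048*p - 2.95)/(5.34*p^2 + 1.25*p - 3.01)^2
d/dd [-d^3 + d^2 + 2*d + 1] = -3*d^2 + 2*d + 2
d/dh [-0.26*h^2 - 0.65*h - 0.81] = -0.52*h - 0.65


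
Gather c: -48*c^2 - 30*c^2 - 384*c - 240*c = -78*c^2 - 624*c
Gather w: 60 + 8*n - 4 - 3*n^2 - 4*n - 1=-3*n^2 + 4*n + 55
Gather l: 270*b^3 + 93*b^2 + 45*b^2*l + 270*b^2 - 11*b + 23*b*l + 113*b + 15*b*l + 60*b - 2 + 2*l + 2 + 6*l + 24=270*b^3 + 363*b^2 + 162*b + l*(45*b^2 + 38*b + 8) + 24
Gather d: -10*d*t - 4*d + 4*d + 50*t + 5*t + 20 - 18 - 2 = -10*d*t + 55*t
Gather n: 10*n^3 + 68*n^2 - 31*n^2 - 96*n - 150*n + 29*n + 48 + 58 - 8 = 10*n^3 + 37*n^2 - 217*n + 98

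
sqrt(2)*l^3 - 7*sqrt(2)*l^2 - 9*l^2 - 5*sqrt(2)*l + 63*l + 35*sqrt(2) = (l - 7)*(l - 5*sqrt(2))*(sqrt(2)*l + 1)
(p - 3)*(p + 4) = p^2 + p - 12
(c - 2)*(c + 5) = c^2 + 3*c - 10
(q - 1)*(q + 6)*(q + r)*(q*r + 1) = q^4*r + q^3*r^2 + 5*q^3*r + q^3 + 5*q^2*r^2 - 5*q^2*r + 5*q^2 - 6*q*r^2 + 5*q*r - 6*q - 6*r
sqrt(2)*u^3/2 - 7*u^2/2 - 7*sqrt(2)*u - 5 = (u - 5*sqrt(2))*(u + sqrt(2))*(sqrt(2)*u/2 + 1/2)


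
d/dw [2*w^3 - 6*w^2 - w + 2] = 6*w^2 - 12*w - 1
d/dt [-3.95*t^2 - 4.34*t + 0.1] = -7.9*t - 4.34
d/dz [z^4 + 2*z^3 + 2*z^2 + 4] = 2*z*(2*z^2 + 3*z + 2)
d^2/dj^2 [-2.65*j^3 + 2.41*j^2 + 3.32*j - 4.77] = 4.82 - 15.9*j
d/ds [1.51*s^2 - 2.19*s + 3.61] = 3.02*s - 2.19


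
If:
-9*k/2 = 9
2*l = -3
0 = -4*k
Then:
No Solution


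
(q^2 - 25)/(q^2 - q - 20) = (q + 5)/(q + 4)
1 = 1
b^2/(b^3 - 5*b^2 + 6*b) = b/(b^2 - 5*b + 6)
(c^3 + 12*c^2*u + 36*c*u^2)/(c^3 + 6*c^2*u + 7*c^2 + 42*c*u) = (c + 6*u)/(c + 7)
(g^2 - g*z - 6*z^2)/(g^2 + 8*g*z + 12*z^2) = (g - 3*z)/(g + 6*z)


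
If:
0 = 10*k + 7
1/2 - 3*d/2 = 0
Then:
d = 1/3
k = -7/10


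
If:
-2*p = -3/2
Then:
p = 3/4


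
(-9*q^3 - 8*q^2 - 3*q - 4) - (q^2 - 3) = -9*q^3 - 9*q^2 - 3*q - 1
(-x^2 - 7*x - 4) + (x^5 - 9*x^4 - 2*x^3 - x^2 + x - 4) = x^5 - 9*x^4 - 2*x^3 - 2*x^2 - 6*x - 8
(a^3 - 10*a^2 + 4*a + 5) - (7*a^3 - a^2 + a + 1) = -6*a^3 - 9*a^2 + 3*a + 4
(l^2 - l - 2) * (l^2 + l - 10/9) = l^4 - 37*l^2/9 - 8*l/9 + 20/9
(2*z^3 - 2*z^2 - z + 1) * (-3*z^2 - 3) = -6*z^5 + 6*z^4 - 3*z^3 + 3*z^2 + 3*z - 3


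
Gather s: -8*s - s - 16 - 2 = -9*s - 18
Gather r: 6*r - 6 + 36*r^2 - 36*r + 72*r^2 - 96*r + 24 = 108*r^2 - 126*r + 18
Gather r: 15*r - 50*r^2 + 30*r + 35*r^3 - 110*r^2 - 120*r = 35*r^3 - 160*r^2 - 75*r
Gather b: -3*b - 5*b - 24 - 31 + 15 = -8*b - 40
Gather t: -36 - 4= -40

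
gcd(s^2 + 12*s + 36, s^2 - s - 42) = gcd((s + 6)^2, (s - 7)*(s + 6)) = s + 6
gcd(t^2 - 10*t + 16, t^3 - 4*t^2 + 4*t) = t - 2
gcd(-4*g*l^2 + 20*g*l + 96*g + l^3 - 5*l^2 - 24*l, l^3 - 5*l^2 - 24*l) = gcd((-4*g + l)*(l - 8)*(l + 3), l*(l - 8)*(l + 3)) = l^2 - 5*l - 24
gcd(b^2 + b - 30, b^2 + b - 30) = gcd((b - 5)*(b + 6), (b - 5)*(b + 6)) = b^2 + b - 30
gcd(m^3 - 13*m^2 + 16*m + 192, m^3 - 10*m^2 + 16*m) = m - 8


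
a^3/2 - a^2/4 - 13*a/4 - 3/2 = (a/2 + 1)*(a - 3)*(a + 1/2)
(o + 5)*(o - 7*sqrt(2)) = o^2 - 7*sqrt(2)*o + 5*o - 35*sqrt(2)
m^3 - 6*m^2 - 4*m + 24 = (m - 6)*(m - 2)*(m + 2)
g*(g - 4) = g^2 - 4*g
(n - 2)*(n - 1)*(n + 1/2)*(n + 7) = n^4 + 9*n^3/2 - 17*n^2 + 9*n/2 + 7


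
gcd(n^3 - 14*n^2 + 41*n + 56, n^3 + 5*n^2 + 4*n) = n + 1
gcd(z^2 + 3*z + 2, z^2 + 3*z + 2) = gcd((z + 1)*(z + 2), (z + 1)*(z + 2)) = z^2 + 3*z + 2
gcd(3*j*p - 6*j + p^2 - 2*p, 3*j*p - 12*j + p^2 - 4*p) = 3*j + p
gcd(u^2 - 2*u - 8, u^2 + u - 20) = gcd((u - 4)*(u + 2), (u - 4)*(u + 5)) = u - 4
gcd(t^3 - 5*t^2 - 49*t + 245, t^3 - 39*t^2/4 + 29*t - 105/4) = t - 5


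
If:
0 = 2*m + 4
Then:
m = -2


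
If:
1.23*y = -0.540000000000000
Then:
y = -0.44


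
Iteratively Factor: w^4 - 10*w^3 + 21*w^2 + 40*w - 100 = (w + 2)*(w^3 - 12*w^2 + 45*w - 50) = (w - 5)*(w + 2)*(w^2 - 7*w + 10) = (w - 5)^2*(w + 2)*(w - 2)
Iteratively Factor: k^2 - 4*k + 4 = (k - 2)*(k - 2)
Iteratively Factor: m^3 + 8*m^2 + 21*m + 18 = (m + 3)*(m^2 + 5*m + 6) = (m + 2)*(m + 3)*(m + 3)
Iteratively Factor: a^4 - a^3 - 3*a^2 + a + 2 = (a + 1)*(a^3 - 2*a^2 - a + 2) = (a - 1)*(a + 1)*(a^2 - a - 2) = (a - 1)*(a + 1)^2*(a - 2)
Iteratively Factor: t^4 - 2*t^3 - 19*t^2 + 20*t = (t)*(t^3 - 2*t^2 - 19*t + 20) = t*(t - 5)*(t^2 + 3*t - 4) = t*(t - 5)*(t - 1)*(t + 4)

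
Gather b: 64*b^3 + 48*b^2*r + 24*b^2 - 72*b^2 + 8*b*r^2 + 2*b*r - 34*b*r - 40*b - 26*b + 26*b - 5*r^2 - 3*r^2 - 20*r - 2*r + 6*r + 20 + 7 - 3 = 64*b^3 + b^2*(48*r - 48) + b*(8*r^2 - 32*r - 40) - 8*r^2 - 16*r + 24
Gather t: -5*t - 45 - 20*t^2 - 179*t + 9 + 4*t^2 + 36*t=-16*t^2 - 148*t - 36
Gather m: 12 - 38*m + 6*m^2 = 6*m^2 - 38*m + 12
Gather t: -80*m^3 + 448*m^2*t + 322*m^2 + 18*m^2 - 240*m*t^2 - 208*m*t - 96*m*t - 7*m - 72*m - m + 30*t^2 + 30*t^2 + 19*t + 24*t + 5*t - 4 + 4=-80*m^3 + 340*m^2 - 80*m + t^2*(60 - 240*m) + t*(448*m^2 - 304*m + 48)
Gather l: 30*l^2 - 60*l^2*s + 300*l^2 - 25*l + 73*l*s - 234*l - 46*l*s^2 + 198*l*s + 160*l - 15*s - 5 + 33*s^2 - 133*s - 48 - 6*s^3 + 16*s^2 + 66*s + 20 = l^2*(330 - 60*s) + l*(-46*s^2 + 271*s - 99) - 6*s^3 + 49*s^2 - 82*s - 33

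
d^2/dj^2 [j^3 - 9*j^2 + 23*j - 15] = 6*j - 18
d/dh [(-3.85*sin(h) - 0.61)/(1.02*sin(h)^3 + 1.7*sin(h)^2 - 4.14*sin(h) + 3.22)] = (7.854*sin(h)^3 + 8.4116*sin(h)^2 + 2.074*sin(h) - 14.9224)*cos(h)/(1.0404*sin(h)^6 + 3.468*sin(h)^5 - 5.5556*sin(h)^4 - 7.5072*sin(h)^3 + 28.0876*sin(h)^2 - 26.6616*sin(h) + 10.3684)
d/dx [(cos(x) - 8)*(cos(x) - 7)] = (15 - 2*cos(x))*sin(x)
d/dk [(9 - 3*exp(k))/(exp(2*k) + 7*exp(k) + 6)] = 3*((exp(k) - 3)*(2*exp(k) + 7) - exp(2*k) - 7*exp(k) - 6)*exp(k)/(exp(2*k) + 7*exp(k) + 6)^2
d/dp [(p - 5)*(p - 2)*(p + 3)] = 3*p^2 - 8*p - 11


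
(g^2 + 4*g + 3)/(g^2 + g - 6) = (g + 1)/(g - 2)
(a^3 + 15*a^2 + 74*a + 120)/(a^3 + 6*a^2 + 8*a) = (a^2 + 11*a + 30)/(a*(a + 2))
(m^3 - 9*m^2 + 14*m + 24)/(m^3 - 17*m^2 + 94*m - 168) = (m + 1)/(m - 7)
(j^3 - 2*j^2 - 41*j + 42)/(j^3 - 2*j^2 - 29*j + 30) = (j^2 - j - 42)/(j^2 - j - 30)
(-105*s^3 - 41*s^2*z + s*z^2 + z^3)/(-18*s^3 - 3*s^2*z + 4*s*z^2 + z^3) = (-35*s^2 - 2*s*z + z^2)/(-6*s^2 + s*z + z^2)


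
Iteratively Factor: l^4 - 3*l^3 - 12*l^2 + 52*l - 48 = (l - 2)*(l^3 - l^2 - 14*l + 24) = (l - 2)^2*(l^2 + l - 12) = (l - 3)*(l - 2)^2*(l + 4)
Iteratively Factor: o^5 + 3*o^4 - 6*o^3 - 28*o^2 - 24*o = (o + 2)*(o^4 + o^3 - 8*o^2 - 12*o) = (o + 2)^2*(o^3 - o^2 - 6*o) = (o - 3)*(o + 2)^2*(o^2 + 2*o) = (o - 3)*(o + 2)^3*(o)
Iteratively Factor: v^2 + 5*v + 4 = (v + 1)*(v + 4)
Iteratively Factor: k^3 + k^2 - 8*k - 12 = (k - 3)*(k^2 + 4*k + 4) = (k - 3)*(k + 2)*(k + 2)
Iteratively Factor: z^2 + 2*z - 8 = (z - 2)*(z + 4)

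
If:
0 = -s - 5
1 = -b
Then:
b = -1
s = -5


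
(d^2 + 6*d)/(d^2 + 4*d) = (d + 6)/(d + 4)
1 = 1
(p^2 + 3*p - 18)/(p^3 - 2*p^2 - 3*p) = (p + 6)/(p*(p + 1))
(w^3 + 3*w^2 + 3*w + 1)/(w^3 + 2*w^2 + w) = (w + 1)/w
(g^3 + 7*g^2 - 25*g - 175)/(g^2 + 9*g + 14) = (g^2 - 25)/(g + 2)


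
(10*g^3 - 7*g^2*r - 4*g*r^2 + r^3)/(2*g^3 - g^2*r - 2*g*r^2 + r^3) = (-10*g^2 - 3*g*r + r^2)/(-2*g^2 - g*r + r^2)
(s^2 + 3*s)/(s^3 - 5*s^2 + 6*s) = (s + 3)/(s^2 - 5*s + 6)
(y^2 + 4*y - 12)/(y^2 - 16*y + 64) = (y^2 + 4*y - 12)/(y^2 - 16*y + 64)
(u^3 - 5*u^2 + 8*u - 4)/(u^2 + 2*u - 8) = (u^2 - 3*u + 2)/(u + 4)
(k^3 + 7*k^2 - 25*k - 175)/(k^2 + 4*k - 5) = (k^2 + 2*k - 35)/(k - 1)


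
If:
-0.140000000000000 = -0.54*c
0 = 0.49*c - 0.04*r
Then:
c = 0.26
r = 3.18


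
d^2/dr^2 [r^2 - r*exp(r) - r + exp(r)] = -r*exp(r) - exp(r) + 2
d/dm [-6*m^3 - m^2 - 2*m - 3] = -18*m^2 - 2*m - 2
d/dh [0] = 0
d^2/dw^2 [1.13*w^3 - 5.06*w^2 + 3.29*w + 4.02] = 6.78*w - 10.12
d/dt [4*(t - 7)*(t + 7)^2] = 4*(t + 7)*(3*t - 7)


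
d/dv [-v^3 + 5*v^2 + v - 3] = -3*v^2 + 10*v + 1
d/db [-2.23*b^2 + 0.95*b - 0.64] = 0.95 - 4.46*b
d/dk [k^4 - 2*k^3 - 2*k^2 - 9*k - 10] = 4*k^3 - 6*k^2 - 4*k - 9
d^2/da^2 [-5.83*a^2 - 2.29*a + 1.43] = -11.6600000000000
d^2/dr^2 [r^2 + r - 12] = 2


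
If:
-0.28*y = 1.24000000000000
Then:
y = -4.43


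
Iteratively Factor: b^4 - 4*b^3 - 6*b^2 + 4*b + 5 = (b + 1)*(b^3 - 5*b^2 - b + 5) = (b - 1)*(b + 1)*(b^2 - 4*b - 5) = (b - 5)*(b - 1)*(b + 1)*(b + 1)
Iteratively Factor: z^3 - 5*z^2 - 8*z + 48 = (z + 3)*(z^2 - 8*z + 16) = (z - 4)*(z + 3)*(z - 4)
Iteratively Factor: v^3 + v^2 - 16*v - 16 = (v + 4)*(v^2 - 3*v - 4) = (v - 4)*(v + 4)*(v + 1)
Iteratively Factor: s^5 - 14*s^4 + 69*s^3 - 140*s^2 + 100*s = (s - 5)*(s^4 - 9*s^3 + 24*s^2 - 20*s) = (s - 5)*(s - 2)*(s^3 - 7*s^2 + 10*s) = s*(s - 5)*(s - 2)*(s^2 - 7*s + 10) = s*(s - 5)^2*(s - 2)*(s - 2)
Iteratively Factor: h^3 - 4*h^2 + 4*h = (h - 2)*(h^2 - 2*h) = (h - 2)^2*(h)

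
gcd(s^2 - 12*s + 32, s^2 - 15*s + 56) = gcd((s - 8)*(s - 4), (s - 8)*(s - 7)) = s - 8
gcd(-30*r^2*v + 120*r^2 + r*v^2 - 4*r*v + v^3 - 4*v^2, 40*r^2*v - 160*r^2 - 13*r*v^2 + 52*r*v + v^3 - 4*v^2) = 5*r*v - 20*r - v^2 + 4*v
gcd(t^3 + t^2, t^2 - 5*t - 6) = t + 1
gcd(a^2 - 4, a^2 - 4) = a^2 - 4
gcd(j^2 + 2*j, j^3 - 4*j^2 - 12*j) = j^2 + 2*j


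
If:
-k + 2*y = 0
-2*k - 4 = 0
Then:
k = -2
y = -1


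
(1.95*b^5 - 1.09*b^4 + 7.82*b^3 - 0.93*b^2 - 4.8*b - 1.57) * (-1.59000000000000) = -3.1005*b^5 + 1.7331*b^4 - 12.4338*b^3 + 1.4787*b^2 + 7.632*b + 2.4963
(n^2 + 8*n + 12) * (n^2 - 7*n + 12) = n^4 + n^3 - 32*n^2 + 12*n + 144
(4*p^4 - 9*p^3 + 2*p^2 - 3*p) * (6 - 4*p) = -16*p^5 + 60*p^4 - 62*p^3 + 24*p^2 - 18*p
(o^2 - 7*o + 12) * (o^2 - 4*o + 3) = o^4 - 11*o^3 + 43*o^2 - 69*o + 36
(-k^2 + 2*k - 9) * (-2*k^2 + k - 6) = 2*k^4 - 5*k^3 + 26*k^2 - 21*k + 54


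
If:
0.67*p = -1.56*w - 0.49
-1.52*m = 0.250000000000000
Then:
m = -0.16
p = -2.32835820895522*w - 0.73134328358209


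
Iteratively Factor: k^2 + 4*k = (k + 4)*(k)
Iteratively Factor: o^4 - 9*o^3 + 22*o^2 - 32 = (o - 4)*(o^3 - 5*o^2 + 2*o + 8) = (o - 4)^2*(o^2 - o - 2) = (o - 4)^2*(o + 1)*(o - 2)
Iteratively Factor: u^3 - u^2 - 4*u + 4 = (u - 2)*(u^2 + u - 2) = (u - 2)*(u + 2)*(u - 1)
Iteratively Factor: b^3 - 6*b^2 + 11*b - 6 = (b - 3)*(b^2 - 3*b + 2) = (b - 3)*(b - 2)*(b - 1)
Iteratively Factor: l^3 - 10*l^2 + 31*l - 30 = (l - 5)*(l^2 - 5*l + 6) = (l - 5)*(l - 3)*(l - 2)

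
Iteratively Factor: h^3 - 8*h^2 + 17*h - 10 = (h - 2)*(h^2 - 6*h + 5) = (h - 5)*(h - 2)*(h - 1)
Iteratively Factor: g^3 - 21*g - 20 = (g + 1)*(g^2 - g - 20) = (g + 1)*(g + 4)*(g - 5)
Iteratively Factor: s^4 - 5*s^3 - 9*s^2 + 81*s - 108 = (s + 4)*(s^3 - 9*s^2 + 27*s - 27) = (s - 3)*(s + 4)*(s^2 - 6*s + 9) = (s - 3)^2*(s + 4)*(s - 3)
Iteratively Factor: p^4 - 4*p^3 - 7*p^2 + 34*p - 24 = (p - 1)*(p^3 - 3*p^2 - 10*p + 24) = (p - 1)*(p + 3)*(p^2 - 6*p + 8) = (p - 4)*(p - 1)*(p + 3)*(p - 2)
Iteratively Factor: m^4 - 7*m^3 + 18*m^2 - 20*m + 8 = (m - 1)*(m^3 - 6*m^2 + 12*m - 8) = (m - 2)*(m - 1)*(m^2 - 4*m + 4) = (m - 2)^2*(m - 1)*(m - 2)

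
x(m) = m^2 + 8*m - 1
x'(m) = 2*m + 8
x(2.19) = 21.32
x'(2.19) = 12.38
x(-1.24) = -9.38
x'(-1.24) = 5.52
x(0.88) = 6.81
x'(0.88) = 9.76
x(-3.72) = -16.92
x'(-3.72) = 0.56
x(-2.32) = -14.18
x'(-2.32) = 3.36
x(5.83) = 79.63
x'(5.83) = 19.66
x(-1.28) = -9.60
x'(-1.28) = 5.44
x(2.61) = 26.69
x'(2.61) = 13.22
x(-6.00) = -13.00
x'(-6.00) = -4.00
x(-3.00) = -16.00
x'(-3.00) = 2.00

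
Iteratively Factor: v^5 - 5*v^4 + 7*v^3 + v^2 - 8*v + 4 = (v - 1)*(v^4 - 4*v^3 + 3*v^2 + 4*v - 4) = (v - 1)*(v + 1)*(v^3 - 5*v^2 + 8*v - 4) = (v - 2)*(v - 1)*(v + 1)*(v^2 - 3*v + 2) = (v - 2)^2*(v - 1)*(v + 1)*(v - 1)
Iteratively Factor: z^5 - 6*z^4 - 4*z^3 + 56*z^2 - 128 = (z - 2)*(z^4 - 4*z^3 - 12*z^2 + 32*z + 64) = (z - 4)*(z - 2)*(z^3 - 12*z - 16) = (z - 4)^2*(z - 2)*(z^2 + 4*z + 4) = (z - 4)^2*(z - 2)*(z + 2)*(z + 2)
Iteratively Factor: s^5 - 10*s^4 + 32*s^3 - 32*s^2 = (s - 2)*(s^4 - 8*s^3 + 16*s^2) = s*(s - 2)*(s^3 - 8*s^2 + 16*s) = s^2*(s - 2)*(s^2 - 8*s + 16) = s^2*(s - 4)*(s - 2)*(s - 4)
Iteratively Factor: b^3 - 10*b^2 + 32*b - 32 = (b - 4)*(b^2 - 6*b + 8) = (b - 4)^2*(b - 2)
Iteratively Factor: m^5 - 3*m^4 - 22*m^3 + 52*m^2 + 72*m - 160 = (m - 2)*(m^4 - m^3 - 24*m^2 + 4*m + 80) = (m - 2)*(m + 4)*(m^3 - 5*m^2 - 4*m + 20) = (m - 2)*(m + 2)*(m + 4)*(m^2 - 7*m + 10) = (m - 5)*(m - 2)*(m + 2)*(m + 4)*(m - 2)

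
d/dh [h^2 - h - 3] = 2*h - 1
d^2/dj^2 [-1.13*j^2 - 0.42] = -2.26000000000000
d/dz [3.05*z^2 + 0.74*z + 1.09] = 6.1*z + 0.74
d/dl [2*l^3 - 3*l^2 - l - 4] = 6*l^2 - 6*l - 1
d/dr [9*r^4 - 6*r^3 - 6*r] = 36*r^3 - 18*r^2 - 6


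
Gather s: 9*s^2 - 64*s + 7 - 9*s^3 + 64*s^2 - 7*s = -9*s^3 + 73*s^2 - 71*s + 7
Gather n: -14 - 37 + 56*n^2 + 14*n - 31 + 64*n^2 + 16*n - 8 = 120*n^2 + 30*n - 90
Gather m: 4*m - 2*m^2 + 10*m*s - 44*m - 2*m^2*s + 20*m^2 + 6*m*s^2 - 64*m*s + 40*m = m^2*(18 - 2*s) + m*(6*s^2 - 54*s)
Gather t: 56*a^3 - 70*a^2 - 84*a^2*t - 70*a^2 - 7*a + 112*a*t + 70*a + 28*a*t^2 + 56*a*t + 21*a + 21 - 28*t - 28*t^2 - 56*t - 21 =56*a^3 - 140*a^2 + 84*a + t^2*(28*a - 28) + t*(-84*a^2 + 168*a - 84)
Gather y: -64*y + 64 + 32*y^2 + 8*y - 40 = 32*y^2 - 56*y + 24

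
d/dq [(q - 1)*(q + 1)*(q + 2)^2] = 4*q^3 + 12*q^2 + 6*q - 4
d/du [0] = 0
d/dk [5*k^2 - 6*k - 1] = 10*k - 6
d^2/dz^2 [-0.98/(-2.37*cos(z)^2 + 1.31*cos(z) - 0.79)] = (-22.018248*(1 - cos(z)^2)^2 + 9.127818*cos(z)^3 - 5.351486*cos(z)^2 - 19.269838*cos(z) + 21.712096)/(2.37*cos(z)^2 - 1.31*cos(z) + 0.79)^3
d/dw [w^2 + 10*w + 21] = 2*w + 10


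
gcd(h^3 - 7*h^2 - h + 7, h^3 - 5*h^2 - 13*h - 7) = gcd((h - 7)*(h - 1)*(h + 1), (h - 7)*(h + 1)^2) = h^2 - 6*h - 7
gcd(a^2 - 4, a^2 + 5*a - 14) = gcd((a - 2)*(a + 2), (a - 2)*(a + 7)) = a - 2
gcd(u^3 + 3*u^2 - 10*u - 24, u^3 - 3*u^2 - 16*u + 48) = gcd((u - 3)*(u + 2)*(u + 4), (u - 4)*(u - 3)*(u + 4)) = u^2 + u - 12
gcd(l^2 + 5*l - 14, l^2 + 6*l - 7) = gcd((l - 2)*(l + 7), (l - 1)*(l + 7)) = l + 7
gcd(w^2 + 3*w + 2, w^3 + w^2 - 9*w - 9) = w + 1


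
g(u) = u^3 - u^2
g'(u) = 3*u^2 - 2*u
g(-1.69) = -7.68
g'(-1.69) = 11.95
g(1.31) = 0.53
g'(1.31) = 2.53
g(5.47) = 133.75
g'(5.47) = 78.82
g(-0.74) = -0.95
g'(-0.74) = 3.12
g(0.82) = -0.12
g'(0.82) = 0.38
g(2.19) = 5.71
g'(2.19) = 10.01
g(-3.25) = -44.89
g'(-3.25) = 38.19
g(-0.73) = -0.92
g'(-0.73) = 3.06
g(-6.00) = -252.00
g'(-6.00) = 120.00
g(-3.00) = -36.00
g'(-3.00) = 33.00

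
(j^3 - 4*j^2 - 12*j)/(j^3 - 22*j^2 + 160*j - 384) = j*(j + 2)/(j^2 - 16*j + 64)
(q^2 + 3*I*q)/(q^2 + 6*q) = (q + 3*I)/(q + 6)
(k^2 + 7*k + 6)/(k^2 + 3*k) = (k^2 + 7*k + 6)/(k*(k + 3))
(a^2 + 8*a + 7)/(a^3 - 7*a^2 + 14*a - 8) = (a^2 + 8*a + 7)/(a^3 - 7*a^2 + 14*a - 8)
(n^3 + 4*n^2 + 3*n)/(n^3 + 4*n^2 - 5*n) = (n^2 + 4*n + 3)/(n^2 + 4*n - 5)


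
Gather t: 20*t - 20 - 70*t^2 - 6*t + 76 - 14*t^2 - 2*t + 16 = -84*t^2 + 12*t + 72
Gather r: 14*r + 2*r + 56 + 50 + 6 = 16*r + 112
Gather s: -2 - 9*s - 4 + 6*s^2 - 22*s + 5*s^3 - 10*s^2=5*s^3 - 4*s^2 - 31*s - 6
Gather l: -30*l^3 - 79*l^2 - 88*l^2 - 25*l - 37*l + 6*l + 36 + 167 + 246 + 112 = -30*l^3 - 167*l^2 - 56*l + 561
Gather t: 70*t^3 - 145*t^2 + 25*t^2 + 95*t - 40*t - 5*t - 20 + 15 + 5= 70*t^3 - 120*t^2 + 50*t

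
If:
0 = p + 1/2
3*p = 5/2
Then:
No Solution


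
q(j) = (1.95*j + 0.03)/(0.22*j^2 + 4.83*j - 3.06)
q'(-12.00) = -0.08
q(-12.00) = 0.80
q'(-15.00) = -0.15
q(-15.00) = 1.12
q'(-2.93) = -0.04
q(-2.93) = 0.37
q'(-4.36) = -0.04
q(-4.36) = 0.42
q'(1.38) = -0.43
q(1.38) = 0.68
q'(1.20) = -0.72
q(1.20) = 0.78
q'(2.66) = -0.07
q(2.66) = 0.46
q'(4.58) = -0.03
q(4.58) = 0.38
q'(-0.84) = -0.13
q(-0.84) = 0.23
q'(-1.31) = -0.08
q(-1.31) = 0.28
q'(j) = (-0.44*j - 4.83)*(1.95*j + 0.03)/(0.22*j^2 + 4.83*j - 3.06)^2 + 1.95/(0.22*j^2 + 4.83*j - 3.06)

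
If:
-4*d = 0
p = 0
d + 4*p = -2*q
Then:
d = 0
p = 0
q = 0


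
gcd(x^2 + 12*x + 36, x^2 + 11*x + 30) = x + 6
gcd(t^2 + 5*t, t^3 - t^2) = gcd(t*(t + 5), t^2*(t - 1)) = t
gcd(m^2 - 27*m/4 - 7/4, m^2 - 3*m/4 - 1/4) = m + 1/4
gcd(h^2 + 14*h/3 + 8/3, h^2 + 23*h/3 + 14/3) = h + 2/3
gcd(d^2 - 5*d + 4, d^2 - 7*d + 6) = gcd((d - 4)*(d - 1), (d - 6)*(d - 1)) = d - 1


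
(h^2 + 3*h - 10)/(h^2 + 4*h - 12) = (h + 5)/(h + 6)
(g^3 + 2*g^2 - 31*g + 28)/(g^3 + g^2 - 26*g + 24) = (g + 7)/(g + 6)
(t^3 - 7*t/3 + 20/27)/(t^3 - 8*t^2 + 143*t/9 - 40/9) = (9*t^2 + 3*t - 20)/(3*(3*t^2 - 23*t + 40))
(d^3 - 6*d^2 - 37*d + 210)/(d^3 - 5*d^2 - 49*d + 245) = (d + 6)/(d + 7)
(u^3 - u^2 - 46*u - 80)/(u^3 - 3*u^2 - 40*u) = (u + 2)/u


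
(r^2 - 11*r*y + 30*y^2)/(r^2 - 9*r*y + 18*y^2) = (-r + 5*y)/(-r + 3*y)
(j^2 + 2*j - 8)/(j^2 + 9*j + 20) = (j - 2)/(j + 5)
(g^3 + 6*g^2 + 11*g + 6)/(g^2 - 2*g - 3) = (g^2 + 5*g + 6)/(g - 3)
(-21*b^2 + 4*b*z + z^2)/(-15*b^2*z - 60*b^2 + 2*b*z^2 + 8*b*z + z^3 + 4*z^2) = (7*b + z)/(5*b*z + 20*b + z^2 + 4*z)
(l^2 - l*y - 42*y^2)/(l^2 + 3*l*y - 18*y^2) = (-l + 7*y)/(-l + 3*y)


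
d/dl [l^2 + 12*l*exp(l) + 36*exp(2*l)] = 12*l*exp(l) + 2*l + 72*exp(2*l) + 12*exp(l)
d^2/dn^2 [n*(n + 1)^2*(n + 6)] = 12*n^2 + 48*n + 26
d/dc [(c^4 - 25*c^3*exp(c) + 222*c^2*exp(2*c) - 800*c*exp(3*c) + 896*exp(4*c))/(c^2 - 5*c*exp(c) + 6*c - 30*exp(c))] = ((c^2 - 5*c*exp(c) + 6*c - 30*exp(c))*(-25*c^3*exp(c) + 4*c^3 + 444*c^2*exp(2*c) - 75*c^2*exp(c) - 2400*c*exp(3*c) + 444*c*exp(2*c) + 3584*exp(4*c) - 800*exp(3*c)) + (5*c*exp(c) - 2*c + 35*exp(c) - 6)*(c^4 - 25*c^3*exp(c) + 222*c^2*exp(2*c) - 800*c*exp(3*c) + 896*exp(4*c)))/(c^2 - 5*c*exp(c) + 6*c - 30*exp(c))^2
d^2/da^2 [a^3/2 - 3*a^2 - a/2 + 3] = 3*a - 6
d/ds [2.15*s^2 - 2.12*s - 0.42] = 4.3*s - 2.12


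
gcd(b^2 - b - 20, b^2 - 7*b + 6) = 1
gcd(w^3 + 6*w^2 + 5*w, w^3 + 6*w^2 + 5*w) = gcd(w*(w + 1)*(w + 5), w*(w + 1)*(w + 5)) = w^3 + 6*w^2 + 5*w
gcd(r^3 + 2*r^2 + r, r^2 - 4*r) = r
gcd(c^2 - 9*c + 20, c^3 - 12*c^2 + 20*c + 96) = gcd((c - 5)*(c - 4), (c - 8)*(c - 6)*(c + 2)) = 1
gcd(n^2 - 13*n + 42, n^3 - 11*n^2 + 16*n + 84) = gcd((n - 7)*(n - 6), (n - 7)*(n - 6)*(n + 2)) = n^2 - 13*n + 42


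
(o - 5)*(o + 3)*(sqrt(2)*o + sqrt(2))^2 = 2*o^4 - 36*o^2 - 64*o - 30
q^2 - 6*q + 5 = (q - 5)*(q - 1)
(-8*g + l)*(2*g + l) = -16*g^2 - 6*g*l + l^2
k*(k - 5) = k^2 - 5*k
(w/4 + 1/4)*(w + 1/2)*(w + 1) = w^3/4 + 5*w^2/8 + w/2 + 1/8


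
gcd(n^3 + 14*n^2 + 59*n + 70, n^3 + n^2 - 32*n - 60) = n^2 + 7*n + 10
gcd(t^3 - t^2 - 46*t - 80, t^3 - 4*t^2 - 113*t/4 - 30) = t - 8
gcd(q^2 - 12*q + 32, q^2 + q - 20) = q - 4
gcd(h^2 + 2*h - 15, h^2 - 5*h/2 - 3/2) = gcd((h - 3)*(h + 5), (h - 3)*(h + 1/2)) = h - 3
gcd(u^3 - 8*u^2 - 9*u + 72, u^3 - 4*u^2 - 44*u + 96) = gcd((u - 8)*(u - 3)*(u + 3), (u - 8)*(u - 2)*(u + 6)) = u - 8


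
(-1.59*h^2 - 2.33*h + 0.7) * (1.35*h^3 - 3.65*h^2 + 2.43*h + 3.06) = -2.1465*h^5 + 2.658*h^4 + 5.5858*h^3 - 13.0823*h^2 - 5.4288*h + 2.142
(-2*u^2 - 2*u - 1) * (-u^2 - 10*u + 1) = 2*u^4 + 22*u^3 + 19*u^2 + 8*u - 1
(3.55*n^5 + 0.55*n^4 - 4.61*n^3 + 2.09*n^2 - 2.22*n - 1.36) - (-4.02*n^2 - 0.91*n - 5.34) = 3.55*n^5 + 0.55*n^4 - 4.61*n^3 + 6.11*n^2 - 1.31*n + 3.98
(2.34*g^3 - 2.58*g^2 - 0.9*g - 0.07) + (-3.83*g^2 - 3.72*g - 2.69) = 2.34*g^3 - 6.41*g^2 - 4.62*g - 2.76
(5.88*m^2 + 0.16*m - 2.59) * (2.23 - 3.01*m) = -17.6988*m^3 + 12.6308*m^2 + 8.1527*m - 5.7757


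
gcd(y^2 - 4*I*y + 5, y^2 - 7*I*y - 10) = y - 5*I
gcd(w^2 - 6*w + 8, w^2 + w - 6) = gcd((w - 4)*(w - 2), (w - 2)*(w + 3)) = w - 2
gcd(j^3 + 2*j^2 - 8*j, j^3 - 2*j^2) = j^2 - 2*j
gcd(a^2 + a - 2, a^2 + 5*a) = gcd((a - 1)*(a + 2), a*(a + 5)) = 1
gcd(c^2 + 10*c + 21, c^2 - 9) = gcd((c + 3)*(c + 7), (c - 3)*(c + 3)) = c + 3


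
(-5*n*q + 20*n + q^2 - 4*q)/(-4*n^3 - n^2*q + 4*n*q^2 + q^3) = (5*n*q - 20*n - q^2 + 4*q)/(4*n^3 + n^2*q - 4*n*q^2 - q^3)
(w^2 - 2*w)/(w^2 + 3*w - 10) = w/(w + 5)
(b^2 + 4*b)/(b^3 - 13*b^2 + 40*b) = (b + 4)/(b^2 - 13*b + 40)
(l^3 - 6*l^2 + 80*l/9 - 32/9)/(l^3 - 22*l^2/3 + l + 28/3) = (3*l^2 - 14*l + 8)/(3*(l^2 - 6*l - 7))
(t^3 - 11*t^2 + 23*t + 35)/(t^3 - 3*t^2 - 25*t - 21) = (t - 5)/(t + 3)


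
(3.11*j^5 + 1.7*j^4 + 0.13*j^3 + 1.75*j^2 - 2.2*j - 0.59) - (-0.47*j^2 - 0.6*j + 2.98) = 3.11*j^5 + 1.7*j^4 + 0.13*j^3 + 2.22*j^2 - 1.6*j - 3.57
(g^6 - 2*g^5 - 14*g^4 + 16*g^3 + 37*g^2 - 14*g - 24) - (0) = g^6 - 2*g^5 - 14*g^4 + 16*g^3 + 37*g^2 - 14*g - 24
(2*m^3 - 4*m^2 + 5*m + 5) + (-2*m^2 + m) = 2*m^3 - 6*m^2 + 6*m + 5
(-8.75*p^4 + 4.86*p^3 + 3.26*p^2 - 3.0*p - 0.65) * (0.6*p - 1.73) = -5.25*p^5 + 18.0535*p^4 - 6.4518*p^3 - 7.4398*p^2 + 4.8*p + 1.1245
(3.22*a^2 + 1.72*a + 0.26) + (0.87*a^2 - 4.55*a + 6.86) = 4.09*a^2 - 2.83*a + 7.12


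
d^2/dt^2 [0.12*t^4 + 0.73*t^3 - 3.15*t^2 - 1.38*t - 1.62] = 1.44*t^2 + 4.38*t - 6.3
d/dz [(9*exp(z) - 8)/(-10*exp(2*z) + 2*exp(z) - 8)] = (45*exp(2*z) - 80*exp(z) - 28)*exp(z)/(2*(25*exp(4*z) - 10*exp(3*z) + 41*exp(2*z) - 8*exp(z) + 16))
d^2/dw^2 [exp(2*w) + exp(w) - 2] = (4*exp(w) + 1)*exp(w)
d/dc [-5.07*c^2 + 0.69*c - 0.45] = 0.69 - 10.14*c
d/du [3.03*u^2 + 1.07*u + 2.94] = 6.06*u + 1.07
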